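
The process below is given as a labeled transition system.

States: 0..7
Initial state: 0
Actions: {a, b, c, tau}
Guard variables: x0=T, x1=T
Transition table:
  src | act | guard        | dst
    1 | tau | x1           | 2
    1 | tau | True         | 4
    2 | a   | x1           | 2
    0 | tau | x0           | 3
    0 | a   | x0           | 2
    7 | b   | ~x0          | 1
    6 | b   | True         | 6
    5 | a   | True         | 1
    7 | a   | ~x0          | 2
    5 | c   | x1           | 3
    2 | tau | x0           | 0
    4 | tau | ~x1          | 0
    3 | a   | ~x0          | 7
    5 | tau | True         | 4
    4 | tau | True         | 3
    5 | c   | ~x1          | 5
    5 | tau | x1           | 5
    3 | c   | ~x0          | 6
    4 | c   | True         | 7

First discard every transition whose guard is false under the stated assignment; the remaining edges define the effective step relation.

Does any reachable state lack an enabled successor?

Answer: DEADLOCK at state 3

Working:
R = {0,2,3}
  0: a→2  tau→3  [deg 2]
  2: a→2  tau→0  [deg 2]
  3: ∅  [no exit]
witness 3: tau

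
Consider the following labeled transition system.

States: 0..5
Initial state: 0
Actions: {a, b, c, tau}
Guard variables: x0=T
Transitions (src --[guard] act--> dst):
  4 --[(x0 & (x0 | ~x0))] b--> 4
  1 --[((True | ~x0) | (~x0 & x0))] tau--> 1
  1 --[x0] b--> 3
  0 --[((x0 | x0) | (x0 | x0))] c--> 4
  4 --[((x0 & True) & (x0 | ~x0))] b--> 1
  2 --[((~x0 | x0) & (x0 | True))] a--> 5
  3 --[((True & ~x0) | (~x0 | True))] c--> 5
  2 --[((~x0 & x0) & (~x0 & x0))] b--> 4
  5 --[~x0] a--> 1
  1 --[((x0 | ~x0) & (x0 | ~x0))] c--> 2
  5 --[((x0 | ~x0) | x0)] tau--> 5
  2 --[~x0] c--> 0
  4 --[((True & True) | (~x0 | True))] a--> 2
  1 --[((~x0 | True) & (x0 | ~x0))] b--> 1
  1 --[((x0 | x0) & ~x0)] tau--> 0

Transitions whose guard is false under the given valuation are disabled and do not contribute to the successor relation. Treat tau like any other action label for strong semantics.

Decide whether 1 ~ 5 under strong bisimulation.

Refine partition for ~:
  round 0: {{0,1,2,3,4,5}}
  round 1: {{0,3},{1},{2},{4},{5}}
  round 2: {{0},{1},{2},{3},{4},{5}}
stable after 3 split(s): 6 block(s)
1∈{1}, 5∈{5}

Answer: NOT BISIMILAR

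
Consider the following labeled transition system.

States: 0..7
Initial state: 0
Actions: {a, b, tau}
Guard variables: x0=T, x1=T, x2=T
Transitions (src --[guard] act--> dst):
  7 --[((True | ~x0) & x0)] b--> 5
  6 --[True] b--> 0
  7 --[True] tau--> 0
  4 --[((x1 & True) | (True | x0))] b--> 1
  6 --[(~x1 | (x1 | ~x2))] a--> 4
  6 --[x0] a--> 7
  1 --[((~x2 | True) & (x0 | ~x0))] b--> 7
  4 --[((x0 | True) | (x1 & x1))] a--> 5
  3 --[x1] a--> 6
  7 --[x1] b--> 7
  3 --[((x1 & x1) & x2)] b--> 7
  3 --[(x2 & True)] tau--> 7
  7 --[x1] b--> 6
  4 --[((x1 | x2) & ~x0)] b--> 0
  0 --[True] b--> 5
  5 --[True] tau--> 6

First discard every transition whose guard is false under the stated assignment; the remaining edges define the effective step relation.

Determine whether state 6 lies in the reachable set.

Answer: REACHABLE

Analysis:
15 transition(s) survive guard evaluation.
Layer 0: {0}
Layer 1: {5}  total {0,5}
Layer 2: {6}  total {0,5,6}
Layer 3: {4,7}  total {0,4,5,6,7}
Layer 4: {1}  total {0,1,4,5,6,7}
Reachable = {0,1,4,5,6,7}
witness 6: b·tau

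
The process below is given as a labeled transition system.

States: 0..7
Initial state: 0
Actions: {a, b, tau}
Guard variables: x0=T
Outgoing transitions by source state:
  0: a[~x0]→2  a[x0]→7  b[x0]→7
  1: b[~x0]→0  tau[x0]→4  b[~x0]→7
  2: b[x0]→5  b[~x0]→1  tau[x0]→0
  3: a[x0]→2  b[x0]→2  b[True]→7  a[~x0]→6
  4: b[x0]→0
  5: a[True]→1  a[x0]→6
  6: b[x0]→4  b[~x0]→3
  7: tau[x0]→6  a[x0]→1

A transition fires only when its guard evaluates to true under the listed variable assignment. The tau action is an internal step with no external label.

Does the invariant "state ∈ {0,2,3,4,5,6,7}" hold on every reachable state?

Inv-set: {0,2,3,4,5,6,7}
Reach set: {0,1,4,6,7}
  0: ✓
  1: VIOLATES
  4: ✓
  6: ✓
  7: ✓
counterexample path to 1: a·a

Answer: INVARIANT VIOLATED at state 1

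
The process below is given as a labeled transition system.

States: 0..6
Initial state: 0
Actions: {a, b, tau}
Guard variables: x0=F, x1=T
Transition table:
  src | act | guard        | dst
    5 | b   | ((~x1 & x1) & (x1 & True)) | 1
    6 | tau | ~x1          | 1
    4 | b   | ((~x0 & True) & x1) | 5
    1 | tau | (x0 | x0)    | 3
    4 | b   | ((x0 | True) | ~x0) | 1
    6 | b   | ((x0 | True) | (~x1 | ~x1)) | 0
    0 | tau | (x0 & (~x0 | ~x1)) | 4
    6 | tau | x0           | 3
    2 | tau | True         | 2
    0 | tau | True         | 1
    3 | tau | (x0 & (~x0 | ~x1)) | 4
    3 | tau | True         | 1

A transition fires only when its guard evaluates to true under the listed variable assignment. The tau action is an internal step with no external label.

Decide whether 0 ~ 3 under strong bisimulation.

Answer: BISIMILAR

Analysis:
Bisimulation quotient by refinement:
  round 0: {{0,1,2,3,4,5,6}}
  round 1: {{0,2,3},{1,5},{4,6}}
  round 2: {{0,3},{1,5},{2},{4},{6}}
stable after 3 split(s): 5 block(s)
0∈{0,3}, 3∈{0,3}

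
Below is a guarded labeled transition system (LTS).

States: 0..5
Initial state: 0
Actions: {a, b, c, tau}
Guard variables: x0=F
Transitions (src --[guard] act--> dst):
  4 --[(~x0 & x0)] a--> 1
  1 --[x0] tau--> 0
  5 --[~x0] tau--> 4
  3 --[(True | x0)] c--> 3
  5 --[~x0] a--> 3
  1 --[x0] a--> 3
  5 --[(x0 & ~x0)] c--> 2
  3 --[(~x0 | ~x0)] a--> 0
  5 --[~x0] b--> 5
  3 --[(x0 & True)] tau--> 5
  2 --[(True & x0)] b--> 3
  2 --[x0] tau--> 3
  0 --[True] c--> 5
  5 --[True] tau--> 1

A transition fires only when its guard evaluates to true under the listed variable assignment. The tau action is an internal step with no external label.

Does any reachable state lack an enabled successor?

Answer: DEADLOCK at state 1

Trace:
Reachable = {0,1,3,4,5}
  0: c→5  [deg 1]
  1: ∅  [deadlock]
  3: a→0  c→3  [deg 2]
  4: ∅  [deadlock]
  5: a→3  b→5  tau→1  tau→4  [deg 4]
trace reaching 1: c·tau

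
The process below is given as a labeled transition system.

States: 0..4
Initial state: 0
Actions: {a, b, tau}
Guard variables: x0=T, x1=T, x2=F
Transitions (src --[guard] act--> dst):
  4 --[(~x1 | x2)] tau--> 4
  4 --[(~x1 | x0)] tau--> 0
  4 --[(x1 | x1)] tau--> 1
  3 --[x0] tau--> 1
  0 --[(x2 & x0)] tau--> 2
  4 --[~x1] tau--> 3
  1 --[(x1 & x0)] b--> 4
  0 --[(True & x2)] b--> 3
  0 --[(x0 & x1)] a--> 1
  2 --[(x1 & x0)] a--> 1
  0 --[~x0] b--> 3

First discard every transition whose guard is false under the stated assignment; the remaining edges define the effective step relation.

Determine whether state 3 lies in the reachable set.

6 transition(s) survive guard evaluation.
L0 = {0}
L1 = {1}  now seen {0,1}
L2 = {4}  now seen {0,1,4}
Reach set: {0,1,4}

Answer: UNREACHABLE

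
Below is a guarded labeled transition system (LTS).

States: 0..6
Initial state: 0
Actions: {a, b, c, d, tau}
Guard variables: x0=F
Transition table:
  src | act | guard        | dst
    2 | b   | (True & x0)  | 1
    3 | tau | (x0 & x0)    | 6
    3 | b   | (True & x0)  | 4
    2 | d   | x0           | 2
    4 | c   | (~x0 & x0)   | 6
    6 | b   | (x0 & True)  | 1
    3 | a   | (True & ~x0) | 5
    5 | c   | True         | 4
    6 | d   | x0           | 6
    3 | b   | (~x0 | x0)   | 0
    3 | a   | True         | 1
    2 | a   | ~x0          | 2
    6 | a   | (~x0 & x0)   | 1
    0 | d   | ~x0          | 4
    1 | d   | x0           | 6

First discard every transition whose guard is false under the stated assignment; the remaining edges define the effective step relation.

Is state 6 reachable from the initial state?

Answer: UNREACHABLE

Working:
6 transition(s) survive guard evaluation.
depth 0: {0}
depth 1: {4}  cumulative {0,4}
R = {0,4}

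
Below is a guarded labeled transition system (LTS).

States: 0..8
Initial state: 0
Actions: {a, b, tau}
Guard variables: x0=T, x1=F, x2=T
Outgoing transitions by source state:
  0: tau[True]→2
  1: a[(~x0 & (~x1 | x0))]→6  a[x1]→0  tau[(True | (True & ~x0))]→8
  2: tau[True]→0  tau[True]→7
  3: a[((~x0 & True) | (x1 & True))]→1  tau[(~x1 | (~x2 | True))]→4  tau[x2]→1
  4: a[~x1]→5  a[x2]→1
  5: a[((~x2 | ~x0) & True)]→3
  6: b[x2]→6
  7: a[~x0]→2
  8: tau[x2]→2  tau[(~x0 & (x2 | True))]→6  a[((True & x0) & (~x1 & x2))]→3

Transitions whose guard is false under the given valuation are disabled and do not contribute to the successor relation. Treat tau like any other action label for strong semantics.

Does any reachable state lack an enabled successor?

Answer: DEADLOCK at state 7

Analysis:
R = {0,2,7}
  0: tau→2  [1 exit(s)]
  2: tau→0  tau→7  [2 exit(s)]
  7: ∅  [deadlock]
witness 7: tau·tau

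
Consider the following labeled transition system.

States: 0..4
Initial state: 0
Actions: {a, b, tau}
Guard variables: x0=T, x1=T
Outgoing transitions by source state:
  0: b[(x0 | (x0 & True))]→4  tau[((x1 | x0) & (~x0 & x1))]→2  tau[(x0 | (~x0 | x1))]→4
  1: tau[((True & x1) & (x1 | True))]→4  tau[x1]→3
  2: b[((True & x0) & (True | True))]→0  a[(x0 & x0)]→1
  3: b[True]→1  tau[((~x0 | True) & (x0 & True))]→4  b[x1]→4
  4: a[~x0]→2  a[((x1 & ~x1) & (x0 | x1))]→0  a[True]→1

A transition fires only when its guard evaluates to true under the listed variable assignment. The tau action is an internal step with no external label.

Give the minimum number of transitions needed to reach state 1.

BFS to 1:
  depth 0: {0}
  depth 1: {4}
  depth 2: {1}
first hit 1 at d=2 via b·a

Answer: 2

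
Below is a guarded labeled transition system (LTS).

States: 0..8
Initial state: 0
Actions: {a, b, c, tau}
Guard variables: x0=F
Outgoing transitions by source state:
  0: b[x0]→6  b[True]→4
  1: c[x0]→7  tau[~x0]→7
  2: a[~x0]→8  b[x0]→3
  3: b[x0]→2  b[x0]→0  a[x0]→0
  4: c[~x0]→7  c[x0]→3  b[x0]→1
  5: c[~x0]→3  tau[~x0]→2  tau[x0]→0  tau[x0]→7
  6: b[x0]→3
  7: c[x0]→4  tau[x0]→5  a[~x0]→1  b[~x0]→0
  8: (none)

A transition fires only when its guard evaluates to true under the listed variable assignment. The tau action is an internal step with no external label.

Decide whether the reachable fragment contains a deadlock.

Answer: DEADLOCK-FREE

Analysis:
R = {0,1,4,7}
  0: b→4  [1 out]
  1: tau→7  [1 out]
  4: c→7  [1 out]
  7: a→1  b→0  [2 out]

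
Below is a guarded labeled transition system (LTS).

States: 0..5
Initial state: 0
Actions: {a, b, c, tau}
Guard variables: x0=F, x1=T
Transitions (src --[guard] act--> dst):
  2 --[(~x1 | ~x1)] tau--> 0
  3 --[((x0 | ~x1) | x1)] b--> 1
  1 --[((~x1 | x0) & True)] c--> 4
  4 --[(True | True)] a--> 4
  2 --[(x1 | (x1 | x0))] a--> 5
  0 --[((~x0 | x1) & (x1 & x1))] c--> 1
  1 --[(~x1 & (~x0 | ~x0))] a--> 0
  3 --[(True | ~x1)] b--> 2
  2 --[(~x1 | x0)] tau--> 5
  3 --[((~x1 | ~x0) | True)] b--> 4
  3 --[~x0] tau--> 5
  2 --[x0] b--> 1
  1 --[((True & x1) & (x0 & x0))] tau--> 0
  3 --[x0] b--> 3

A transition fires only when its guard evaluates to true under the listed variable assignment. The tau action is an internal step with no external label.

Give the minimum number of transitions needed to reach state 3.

BFS to 3:
  Layer 0: {0}
  Layer 1: {1}
3 never appears.

Answer: UNREACHABLE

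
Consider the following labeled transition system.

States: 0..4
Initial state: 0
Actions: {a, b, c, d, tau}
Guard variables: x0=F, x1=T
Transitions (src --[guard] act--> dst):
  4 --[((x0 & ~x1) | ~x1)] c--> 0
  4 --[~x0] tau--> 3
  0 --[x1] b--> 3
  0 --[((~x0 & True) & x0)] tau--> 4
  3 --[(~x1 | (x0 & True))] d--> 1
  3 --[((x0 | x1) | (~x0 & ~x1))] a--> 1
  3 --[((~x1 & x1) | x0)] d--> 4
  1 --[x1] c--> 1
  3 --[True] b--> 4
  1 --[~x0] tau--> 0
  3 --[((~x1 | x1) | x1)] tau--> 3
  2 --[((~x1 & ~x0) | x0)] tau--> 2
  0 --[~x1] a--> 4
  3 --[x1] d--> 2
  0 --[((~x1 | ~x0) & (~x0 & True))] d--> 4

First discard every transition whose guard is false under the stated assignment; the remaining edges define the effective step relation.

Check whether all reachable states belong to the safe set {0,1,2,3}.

Answer: INVARIANT VIOLATED at state 4

Analysis:
Allowed set {0,1,2,3}
R = {0,1,2,3,4}
  0: safe
  1: safe
  2: safe
  3: safe
  4: ✗ unsafe
witness against invariant: d → 4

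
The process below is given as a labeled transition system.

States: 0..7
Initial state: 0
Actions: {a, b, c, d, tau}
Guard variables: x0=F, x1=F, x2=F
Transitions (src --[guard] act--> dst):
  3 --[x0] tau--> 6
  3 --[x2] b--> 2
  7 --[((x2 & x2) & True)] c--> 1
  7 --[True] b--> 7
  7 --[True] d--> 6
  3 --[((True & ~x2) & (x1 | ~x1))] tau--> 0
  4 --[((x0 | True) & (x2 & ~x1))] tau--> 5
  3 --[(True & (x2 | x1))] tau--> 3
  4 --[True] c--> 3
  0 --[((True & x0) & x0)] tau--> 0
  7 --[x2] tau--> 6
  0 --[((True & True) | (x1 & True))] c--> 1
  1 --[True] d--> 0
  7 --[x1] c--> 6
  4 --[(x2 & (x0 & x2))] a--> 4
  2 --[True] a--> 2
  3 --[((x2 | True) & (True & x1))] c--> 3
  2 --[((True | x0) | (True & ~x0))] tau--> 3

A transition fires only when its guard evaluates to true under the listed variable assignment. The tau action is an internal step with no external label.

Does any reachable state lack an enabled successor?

Reach set: {0,1}
  0: c→1  [1 exit(s)]
  1: d→0  [1 exit(s)]

Answer: DEADLOCK-FREE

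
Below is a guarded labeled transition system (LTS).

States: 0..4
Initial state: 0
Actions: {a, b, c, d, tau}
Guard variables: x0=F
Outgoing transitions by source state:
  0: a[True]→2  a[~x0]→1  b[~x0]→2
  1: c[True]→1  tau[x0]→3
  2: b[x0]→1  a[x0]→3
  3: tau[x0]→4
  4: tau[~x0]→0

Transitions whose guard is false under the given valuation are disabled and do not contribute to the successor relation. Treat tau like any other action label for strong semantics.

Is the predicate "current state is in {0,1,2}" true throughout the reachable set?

Allowed set {0,1,2}
Reachable = {0,1,2}
  0: ok
  1: ok
  2: ok

Answer: INVARIANT HOLDS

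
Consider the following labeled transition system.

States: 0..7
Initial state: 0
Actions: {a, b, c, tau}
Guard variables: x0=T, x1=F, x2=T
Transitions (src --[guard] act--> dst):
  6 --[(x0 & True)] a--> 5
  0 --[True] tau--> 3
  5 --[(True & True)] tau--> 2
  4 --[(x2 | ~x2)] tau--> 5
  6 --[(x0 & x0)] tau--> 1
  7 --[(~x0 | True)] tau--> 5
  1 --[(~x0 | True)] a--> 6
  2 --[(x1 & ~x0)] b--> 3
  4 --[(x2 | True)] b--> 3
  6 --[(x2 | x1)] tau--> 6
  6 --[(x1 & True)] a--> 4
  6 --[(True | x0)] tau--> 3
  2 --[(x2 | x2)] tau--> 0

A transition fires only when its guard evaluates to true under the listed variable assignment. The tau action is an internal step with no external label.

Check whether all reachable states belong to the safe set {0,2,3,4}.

Answer: INVARIANT HOLDS

Trace:
Safe = {0,2,3,4}
Reachable = {0,3}
  0: safe
  3: safe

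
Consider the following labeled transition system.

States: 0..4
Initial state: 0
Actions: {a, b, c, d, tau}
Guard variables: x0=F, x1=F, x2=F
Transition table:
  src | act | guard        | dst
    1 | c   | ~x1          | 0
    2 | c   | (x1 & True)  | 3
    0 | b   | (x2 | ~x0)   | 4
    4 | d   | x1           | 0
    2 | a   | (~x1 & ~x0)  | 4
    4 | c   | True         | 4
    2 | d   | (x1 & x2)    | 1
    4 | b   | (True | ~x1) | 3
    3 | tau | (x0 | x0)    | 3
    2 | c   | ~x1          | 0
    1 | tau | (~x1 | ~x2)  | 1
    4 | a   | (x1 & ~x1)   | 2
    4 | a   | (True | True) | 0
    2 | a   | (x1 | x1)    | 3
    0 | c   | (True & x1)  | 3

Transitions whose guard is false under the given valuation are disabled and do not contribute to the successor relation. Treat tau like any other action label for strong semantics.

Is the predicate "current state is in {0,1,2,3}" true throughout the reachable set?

Safe = {0,1,2,3}
R = {0,3,4}
  0: ✓
  3: ✓
  4: outside
reach 4 via b — violates

Answer: INVARIANT VIOLATED at state 4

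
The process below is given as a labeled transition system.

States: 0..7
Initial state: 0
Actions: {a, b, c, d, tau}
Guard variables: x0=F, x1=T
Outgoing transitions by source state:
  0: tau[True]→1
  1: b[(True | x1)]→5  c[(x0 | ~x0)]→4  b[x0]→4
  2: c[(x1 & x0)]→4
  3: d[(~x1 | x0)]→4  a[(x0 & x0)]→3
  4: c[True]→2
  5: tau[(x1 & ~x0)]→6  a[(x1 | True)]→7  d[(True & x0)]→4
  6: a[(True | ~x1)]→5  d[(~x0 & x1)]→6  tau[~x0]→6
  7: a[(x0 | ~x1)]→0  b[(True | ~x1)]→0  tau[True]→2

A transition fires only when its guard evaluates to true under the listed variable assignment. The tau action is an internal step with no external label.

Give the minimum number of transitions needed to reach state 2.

BFS to 2:
  depth 0: {0}
  depth 1: {1}
  depth 2: {4,5}
  depth 3: {2,6,7}
2 enters at depth 3; path tau·c·c

Answer: 3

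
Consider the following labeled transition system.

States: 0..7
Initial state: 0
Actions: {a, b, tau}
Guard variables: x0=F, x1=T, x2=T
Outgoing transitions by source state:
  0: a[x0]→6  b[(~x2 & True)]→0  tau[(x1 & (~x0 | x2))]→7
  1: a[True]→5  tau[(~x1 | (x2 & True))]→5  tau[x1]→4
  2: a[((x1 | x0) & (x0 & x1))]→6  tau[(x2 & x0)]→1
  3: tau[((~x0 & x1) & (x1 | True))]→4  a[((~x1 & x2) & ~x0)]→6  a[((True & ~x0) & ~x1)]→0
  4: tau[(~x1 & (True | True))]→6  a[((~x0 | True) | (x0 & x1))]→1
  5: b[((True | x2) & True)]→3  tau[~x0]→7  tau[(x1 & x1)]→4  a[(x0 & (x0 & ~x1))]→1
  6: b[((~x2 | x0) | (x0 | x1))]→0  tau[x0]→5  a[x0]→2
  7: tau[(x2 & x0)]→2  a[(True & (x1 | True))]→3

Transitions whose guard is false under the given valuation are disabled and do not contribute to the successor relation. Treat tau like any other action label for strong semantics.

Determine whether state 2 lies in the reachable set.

Answer: UNREACHABLE

Trace:
After dropping false guards: 11 live edges.
L0 = {0}
L1 = {7}  cumulative {0,7}
L2 = {3}  cumulative {0,3,7}
L3 = {4}  cumulative {0,3,4,7}
L4 = {1}  cumulative {0,1,3,4,7}
L5 = {5}  cumulative {0,1,3,4,5,7}
Reach set: {0,1,3,4,5,7}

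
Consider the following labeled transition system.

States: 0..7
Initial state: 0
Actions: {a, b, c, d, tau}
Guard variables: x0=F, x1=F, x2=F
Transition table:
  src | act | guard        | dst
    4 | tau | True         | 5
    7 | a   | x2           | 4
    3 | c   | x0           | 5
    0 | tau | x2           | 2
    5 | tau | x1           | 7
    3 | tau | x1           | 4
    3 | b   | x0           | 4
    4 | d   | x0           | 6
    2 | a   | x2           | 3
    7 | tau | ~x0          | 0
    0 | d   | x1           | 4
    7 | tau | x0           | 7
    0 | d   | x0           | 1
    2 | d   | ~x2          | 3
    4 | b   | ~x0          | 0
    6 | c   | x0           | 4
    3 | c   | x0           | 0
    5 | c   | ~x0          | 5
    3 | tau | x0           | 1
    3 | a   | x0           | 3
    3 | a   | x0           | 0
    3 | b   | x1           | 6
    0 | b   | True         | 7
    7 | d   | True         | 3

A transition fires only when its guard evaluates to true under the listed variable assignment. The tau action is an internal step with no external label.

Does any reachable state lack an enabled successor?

Reach set: {0,3,7}
  0: b→7  [1 out]
  3: ∅  [deadlock]
  7: d→3  tau→0  [2 out]
Path to 3: b·d

Answer: DEADLOCK at state 3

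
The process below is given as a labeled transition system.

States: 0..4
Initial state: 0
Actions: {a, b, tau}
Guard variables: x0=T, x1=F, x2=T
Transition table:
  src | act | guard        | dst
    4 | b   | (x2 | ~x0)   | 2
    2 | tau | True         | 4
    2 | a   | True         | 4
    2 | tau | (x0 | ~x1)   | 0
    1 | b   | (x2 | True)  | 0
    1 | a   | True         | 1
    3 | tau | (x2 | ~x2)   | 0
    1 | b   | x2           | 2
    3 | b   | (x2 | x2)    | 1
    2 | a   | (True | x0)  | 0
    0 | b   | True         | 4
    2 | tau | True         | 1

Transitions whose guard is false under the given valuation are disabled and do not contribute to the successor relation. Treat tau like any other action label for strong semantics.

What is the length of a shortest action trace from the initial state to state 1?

Layered search for 1:
  L0 = {0}
  L1 = {4}
  L2 = {2}
  L3 = {1}
1 enters at depth 3; path b·b·tau

Answer: 3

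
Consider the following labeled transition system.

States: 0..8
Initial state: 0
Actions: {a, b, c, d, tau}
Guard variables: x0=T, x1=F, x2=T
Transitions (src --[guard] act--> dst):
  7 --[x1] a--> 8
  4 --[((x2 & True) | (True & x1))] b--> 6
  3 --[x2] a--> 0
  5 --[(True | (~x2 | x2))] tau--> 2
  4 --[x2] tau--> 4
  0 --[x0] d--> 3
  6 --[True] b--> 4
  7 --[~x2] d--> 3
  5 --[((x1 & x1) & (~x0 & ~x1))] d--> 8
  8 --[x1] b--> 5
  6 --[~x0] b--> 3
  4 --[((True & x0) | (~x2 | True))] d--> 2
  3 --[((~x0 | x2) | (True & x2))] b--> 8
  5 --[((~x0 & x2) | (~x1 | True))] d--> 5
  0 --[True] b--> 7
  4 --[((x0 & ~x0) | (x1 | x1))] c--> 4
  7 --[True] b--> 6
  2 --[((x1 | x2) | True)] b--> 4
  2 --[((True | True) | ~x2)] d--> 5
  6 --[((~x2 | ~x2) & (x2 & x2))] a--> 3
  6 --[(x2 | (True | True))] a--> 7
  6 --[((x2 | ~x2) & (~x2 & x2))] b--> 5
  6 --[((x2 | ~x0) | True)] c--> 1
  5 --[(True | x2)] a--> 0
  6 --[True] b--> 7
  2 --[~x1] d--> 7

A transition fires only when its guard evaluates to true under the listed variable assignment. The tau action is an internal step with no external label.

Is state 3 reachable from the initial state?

18 transition(s) survive guard evaluation.
depth 0: {0}
depth 1: {3,7}  now seen {0,3,7}
depth 2: {6,8}  now seen {0,3,6,7,8}
depth 3: {1,4}  now seen {0,1,3,4,6,7,8}
depth 4: {2}  now seen {0,1,2,3,4,6,7,8}
depth 5: {5}  now seen {0,1,2,3,4,5,6,7,8}
Reachable = {0,1,2,3,4,5,6,7,8}
trace reaching 3: d

Answer: REACHABLE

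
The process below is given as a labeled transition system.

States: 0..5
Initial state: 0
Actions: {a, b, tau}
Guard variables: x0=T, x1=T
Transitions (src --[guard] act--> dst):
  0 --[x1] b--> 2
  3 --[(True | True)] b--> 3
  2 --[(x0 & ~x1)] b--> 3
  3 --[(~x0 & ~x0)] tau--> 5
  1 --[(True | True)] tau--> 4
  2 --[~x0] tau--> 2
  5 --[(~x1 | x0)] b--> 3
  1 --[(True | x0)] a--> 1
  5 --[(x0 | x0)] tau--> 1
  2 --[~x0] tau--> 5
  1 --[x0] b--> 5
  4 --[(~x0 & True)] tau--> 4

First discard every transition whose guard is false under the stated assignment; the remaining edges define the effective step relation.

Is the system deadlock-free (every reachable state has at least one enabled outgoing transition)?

R = {0,2}
  0: b→2  [1 out]
  2: ∅  [STUCK]
Path to 2: b

Answer: DEADLOCK at state 2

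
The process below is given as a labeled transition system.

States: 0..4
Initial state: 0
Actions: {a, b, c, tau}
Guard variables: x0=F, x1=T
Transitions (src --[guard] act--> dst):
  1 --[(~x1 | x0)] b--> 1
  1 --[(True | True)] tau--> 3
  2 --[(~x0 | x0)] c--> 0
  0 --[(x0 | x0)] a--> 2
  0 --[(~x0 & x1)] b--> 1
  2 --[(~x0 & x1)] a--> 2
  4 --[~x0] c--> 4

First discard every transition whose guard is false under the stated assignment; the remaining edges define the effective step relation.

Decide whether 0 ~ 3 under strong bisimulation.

Answer: NOT BISIMILAR

Analysis:
Refine partition for ~:
  π0 = {{0,1,2,3,4}}
  π1 = {{0},{1},{2},{3},{4}}
stable after 2 split(s): 5 block(s)
[0]={0}  [3]={3}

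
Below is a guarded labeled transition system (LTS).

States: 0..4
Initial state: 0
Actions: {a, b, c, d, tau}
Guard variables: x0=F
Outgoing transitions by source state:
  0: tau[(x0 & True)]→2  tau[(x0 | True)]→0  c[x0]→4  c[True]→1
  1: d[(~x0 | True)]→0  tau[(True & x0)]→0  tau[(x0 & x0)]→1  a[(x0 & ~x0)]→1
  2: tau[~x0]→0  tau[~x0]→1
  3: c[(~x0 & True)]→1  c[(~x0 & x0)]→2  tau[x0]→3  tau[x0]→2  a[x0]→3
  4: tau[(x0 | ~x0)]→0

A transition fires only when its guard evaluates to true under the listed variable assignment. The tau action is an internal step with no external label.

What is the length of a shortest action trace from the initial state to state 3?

Layered search for 3:
  L0 = {0}
  L1 = {1}
3 never appears.

Answer: UNREACHABLE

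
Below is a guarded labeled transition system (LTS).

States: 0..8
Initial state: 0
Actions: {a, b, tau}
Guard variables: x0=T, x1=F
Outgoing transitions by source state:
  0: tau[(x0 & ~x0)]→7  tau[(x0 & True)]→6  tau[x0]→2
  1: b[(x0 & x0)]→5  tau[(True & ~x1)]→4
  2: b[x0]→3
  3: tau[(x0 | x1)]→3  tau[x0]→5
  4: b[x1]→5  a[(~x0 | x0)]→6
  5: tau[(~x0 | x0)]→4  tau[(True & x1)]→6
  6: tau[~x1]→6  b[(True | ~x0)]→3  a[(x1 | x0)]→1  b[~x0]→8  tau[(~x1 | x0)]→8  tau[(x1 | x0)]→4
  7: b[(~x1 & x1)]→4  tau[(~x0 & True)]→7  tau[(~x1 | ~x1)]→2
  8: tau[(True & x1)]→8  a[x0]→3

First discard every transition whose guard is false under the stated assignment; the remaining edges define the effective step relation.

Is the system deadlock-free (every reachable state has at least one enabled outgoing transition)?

Answer: DEADLOCK-FREE

Working:
Reach set: {0,1,2,3,4,5,6,8}
  0: tau→2  tau→6  [2 exit(s)]
  1: b→5  tau→4  [2 exit(s)]
  2: b→3  [1 exit(s)]
  3: tau→3  tau→5  [2 exit(s)]
  4: a→6  [1 exit(s)]
  5: tau→4  [1 exit(s)]
  6: a→1  b→3  tau→4  tau→6  tau→8  [5 exit(s)]
  8: a→3  [1 exit(s)]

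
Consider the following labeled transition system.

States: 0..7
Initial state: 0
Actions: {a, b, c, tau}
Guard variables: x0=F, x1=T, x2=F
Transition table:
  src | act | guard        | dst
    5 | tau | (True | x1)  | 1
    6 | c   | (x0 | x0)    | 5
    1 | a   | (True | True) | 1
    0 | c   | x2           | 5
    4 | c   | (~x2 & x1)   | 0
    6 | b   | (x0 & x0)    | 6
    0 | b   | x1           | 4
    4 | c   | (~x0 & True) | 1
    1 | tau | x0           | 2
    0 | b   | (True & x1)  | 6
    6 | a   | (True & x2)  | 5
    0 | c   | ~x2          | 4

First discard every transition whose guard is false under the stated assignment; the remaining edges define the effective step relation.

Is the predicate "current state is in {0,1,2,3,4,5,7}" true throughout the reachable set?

Answer: INVARIANT VIOLATED at state 6

Trace:
Allowed set {0,1,2,3,4,5,7}
R = {0,1,4,6}
  0: ok
  1: ok
  4: ok
  6: ✗ unsafe
counterexample path to 6: b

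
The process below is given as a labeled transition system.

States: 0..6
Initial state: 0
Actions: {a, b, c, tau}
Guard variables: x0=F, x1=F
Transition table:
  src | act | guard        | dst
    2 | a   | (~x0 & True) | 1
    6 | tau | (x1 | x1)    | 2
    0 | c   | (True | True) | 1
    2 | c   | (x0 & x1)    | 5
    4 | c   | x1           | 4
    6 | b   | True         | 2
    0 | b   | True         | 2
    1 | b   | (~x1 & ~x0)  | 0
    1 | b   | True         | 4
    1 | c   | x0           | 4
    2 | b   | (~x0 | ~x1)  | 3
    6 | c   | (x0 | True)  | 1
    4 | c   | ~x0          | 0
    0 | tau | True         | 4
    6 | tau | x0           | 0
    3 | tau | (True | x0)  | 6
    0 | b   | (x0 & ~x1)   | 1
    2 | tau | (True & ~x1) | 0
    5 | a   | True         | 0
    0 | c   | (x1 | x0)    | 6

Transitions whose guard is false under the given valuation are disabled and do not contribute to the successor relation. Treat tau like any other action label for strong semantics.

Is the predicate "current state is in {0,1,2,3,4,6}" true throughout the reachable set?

Allowed set {0,1,2,3,4,6}
R = {0,1,2,3,4,6}
  0: ✓
  1: ✓
  2: ✓
  3: ✓
  4: ✓
  6: ✓

Answer: INVARIANT HOLDS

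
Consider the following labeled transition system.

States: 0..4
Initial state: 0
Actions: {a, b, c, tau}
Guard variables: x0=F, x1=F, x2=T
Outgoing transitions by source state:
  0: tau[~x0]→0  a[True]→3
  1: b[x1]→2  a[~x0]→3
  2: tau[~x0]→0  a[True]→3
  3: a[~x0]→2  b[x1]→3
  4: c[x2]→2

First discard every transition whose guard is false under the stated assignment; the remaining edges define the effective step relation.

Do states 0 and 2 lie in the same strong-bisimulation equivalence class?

Answer: BISIMILAR

Analysis:
Refine partition for ~:
  P[0] = {{0,1,2,3,4}}
  P[1] = {{0,2},{1,3},{4}}
  P[2] = {{0,2},{1},{3},{4}}
Fixed point at round 3; 4 class(es).
[0]={0,2}  [2]={0,2}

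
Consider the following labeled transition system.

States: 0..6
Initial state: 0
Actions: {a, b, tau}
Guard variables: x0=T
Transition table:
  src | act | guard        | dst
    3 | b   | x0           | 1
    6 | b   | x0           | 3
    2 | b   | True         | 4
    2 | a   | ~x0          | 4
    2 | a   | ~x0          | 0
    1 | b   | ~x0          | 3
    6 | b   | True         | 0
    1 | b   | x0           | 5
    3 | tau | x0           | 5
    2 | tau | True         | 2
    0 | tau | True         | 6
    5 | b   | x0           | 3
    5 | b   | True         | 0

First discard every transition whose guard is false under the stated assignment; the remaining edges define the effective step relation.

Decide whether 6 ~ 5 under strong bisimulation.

Refine partition for ~:
  round 0: {{0,1,2,3,4,5,6}}
  round 1: {{0},{1,5,6},{2,3},{4}}
  round 2: {{0},{1},{2},{3},{4},{5,6}}
stable after 3 split(s): 6 block(s)
class of 6: {5,6}; class of 5: {5,6}

Answer: BISIMILAR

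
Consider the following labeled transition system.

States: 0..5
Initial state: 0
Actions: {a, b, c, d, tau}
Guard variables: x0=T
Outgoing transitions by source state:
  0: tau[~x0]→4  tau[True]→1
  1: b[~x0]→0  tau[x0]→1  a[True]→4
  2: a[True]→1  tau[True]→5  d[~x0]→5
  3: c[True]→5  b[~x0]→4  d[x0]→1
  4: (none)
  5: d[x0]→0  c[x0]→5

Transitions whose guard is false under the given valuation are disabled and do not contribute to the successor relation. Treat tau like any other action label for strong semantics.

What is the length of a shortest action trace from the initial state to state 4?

Breadth-first toward 4:
  depth 0: {0}
  depth 1: {1}
  depth 2: {4}
depth(4)=2, e.g. tau·a

Answer: 2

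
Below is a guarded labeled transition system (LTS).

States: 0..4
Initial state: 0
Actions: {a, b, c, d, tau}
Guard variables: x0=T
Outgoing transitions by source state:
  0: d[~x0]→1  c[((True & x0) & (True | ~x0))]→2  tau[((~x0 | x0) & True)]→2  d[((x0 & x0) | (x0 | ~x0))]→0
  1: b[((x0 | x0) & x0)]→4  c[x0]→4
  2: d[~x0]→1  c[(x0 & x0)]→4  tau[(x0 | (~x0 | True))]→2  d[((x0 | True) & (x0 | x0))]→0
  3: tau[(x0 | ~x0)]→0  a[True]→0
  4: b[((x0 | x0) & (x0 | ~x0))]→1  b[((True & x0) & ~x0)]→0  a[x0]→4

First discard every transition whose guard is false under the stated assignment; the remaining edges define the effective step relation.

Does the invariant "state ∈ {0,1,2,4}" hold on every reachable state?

Allowed set {0,1,2,4}
Reachable = {0,1,2,4}
  0: ✓
  1: ✓
  2: ✓
  4: ✓

Answer: INVARIANT HOLDS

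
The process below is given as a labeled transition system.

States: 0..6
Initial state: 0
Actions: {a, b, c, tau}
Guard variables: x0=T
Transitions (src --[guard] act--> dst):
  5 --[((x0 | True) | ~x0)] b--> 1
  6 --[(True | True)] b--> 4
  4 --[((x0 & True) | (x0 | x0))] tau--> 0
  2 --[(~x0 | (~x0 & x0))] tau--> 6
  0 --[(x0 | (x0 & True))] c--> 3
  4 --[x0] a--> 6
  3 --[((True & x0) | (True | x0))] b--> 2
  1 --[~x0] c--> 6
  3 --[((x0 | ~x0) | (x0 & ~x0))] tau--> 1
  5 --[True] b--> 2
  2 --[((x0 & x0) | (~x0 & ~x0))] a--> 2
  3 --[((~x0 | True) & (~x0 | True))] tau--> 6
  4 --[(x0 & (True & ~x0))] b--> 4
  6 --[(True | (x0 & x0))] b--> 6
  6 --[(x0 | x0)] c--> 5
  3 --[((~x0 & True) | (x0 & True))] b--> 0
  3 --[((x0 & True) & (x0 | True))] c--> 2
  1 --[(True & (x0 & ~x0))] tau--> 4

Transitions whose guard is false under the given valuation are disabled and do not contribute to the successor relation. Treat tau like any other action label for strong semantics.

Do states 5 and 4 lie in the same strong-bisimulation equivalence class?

Answer: NOT BISIMILAR

Working:
Refine partition for ~:
  π0 = {{0,1,2,3,4,5,6}}
  π1 = {{0},{1},{2},{3},{4},{5},{6}}
Fixed point at round 2; 7 class(es).
class of 5: {5}; class of 4: {4}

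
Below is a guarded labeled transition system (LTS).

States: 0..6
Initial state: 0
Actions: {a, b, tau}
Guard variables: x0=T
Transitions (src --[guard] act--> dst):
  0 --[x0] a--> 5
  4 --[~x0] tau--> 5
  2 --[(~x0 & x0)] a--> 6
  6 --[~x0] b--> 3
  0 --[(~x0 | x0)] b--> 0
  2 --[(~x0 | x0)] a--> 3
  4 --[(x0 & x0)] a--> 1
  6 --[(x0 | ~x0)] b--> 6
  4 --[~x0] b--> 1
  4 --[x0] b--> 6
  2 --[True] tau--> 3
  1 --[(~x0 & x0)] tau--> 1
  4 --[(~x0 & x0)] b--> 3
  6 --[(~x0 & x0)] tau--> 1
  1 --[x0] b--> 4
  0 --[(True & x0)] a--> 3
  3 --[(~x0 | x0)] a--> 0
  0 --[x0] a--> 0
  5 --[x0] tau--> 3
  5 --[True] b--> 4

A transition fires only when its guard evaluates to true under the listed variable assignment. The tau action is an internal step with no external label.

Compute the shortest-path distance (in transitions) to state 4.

Layered search for 4:
  Layer 0: {0}
  Layer 1: {3,5}
  Layer 2: {4}
4 enters at depth 2; path a·b

Answer: 2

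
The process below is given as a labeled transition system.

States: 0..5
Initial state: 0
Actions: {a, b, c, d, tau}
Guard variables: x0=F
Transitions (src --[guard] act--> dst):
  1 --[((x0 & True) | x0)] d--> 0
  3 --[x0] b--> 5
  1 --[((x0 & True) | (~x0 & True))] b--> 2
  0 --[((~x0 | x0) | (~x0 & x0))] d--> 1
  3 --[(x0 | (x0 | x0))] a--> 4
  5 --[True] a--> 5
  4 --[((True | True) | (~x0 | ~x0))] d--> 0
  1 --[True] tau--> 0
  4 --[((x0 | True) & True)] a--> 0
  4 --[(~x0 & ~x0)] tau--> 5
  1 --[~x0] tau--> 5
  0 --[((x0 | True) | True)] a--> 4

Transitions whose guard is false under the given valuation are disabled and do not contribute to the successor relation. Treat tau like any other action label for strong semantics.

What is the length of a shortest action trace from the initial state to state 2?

Breadth-first toward 2:
  depth 0: {0}
  depth 1: {1,4}
  depth 2: {2,5}
first hit 2 at d=2 via d·b

Answer: 2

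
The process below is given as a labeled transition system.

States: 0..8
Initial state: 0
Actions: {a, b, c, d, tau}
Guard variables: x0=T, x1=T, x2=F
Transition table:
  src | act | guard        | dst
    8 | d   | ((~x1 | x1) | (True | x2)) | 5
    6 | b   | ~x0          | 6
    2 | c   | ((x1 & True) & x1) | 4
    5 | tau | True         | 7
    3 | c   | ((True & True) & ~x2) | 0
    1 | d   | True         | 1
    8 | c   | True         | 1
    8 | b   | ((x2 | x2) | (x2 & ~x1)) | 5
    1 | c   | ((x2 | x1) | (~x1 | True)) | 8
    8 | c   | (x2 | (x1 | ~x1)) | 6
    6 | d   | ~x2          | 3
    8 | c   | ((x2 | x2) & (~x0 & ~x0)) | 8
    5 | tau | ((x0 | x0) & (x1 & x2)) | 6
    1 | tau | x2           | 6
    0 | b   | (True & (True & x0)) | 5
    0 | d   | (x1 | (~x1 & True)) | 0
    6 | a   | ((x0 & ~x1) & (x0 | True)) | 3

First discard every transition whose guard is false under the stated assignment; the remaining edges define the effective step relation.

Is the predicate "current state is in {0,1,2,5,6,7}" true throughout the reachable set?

Inv-set: {0,1,2,5,6,7}
Reach set: {0,5,7}
  0: ok
  5: ok
  7: ok

Answer: INVARIANT HOLDS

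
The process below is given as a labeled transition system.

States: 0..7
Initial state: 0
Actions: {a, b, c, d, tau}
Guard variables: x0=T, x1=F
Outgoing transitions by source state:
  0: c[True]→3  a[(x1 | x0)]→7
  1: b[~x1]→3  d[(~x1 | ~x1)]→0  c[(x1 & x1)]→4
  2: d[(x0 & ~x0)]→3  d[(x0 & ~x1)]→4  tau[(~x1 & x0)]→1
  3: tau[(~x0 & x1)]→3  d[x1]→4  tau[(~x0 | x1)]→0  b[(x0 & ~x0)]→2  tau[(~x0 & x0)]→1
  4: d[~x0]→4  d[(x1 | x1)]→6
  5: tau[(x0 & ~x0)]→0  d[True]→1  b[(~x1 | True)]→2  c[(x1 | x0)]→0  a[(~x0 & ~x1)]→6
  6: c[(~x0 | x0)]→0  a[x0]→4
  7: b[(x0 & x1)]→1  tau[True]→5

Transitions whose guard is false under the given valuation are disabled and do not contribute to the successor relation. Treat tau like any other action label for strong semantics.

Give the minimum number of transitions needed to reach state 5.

Answer: 2

Trace:
BFS to 5:
  Layer 0: {0}
  Layer 1: {3,7}
  Layer 2: {5}
first hit 5 at d=2 via a·tau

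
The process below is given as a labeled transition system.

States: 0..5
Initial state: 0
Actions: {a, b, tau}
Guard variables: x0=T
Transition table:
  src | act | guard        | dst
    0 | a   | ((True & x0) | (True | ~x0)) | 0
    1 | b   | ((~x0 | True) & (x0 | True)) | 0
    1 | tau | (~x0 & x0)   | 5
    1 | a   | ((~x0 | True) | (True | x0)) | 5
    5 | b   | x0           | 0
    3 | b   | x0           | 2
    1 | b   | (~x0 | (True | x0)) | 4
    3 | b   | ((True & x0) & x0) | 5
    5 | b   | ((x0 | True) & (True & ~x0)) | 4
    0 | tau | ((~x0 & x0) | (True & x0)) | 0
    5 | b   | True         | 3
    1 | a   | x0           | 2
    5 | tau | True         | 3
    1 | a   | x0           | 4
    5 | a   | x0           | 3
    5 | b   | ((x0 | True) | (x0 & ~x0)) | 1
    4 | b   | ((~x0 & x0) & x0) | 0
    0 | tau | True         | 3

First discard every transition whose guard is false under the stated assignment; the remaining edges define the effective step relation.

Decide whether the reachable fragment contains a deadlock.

Answer: DEADLOCK at state 2

Working:
Reach set: {0,1,2,3,4,5}
  0: a→0  tau→0  tau→3  [3 exit(s)]
  1: a→2  a→4  a→5  b→0  b→4  [5 exit(s)]
  2: ∅  [no exit]
  3: b→2  b→5  [2 exit(s)]
  4: ∅  [no exit]
  5: a→3  b→0  b→1  b→3  tau→3  [5 exit(s)]
trace reaching 2: tau·b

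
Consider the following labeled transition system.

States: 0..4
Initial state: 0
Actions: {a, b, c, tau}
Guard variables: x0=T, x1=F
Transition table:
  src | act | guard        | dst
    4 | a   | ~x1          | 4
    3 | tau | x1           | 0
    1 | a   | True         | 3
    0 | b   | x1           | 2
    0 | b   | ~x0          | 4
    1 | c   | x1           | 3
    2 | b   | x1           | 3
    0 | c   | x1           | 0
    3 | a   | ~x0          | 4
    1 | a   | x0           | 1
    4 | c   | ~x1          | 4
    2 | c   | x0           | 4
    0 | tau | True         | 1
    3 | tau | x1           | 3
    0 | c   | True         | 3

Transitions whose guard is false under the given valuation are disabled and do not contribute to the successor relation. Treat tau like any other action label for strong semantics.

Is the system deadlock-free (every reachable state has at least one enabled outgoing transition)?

Answer: DEADLOCK at state 3

Working:
Reachable = {0,1,3}
  0: c→3  tau→1  [2 out]
  1: a→1  a→3  [2 out]
  3: ∅  [no exit]
trace reaching 3: c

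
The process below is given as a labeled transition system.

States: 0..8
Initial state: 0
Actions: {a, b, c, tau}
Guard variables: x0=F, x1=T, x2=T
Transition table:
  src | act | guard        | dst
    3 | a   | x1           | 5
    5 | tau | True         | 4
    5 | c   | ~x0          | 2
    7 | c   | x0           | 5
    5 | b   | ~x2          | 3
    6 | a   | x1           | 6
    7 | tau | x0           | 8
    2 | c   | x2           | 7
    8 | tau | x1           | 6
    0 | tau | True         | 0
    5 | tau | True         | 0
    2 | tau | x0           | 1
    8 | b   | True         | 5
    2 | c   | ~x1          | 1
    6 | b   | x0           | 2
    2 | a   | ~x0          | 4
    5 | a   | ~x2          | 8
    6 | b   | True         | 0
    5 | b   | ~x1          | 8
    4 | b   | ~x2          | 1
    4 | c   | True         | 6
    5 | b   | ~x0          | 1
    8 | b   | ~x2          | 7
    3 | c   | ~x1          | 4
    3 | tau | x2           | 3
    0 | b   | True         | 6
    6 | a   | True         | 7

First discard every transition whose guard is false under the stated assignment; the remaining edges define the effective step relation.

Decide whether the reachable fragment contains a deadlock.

Reachable = {0,6,7}
  0: b→6  tau→0  [2 exit(s)]
  6: a→6  a→7  b→0  [3 exit(s)]
  7: ∅  [no exit]
trace reaching 7: b·a

Answer: DEADLOCK at state 7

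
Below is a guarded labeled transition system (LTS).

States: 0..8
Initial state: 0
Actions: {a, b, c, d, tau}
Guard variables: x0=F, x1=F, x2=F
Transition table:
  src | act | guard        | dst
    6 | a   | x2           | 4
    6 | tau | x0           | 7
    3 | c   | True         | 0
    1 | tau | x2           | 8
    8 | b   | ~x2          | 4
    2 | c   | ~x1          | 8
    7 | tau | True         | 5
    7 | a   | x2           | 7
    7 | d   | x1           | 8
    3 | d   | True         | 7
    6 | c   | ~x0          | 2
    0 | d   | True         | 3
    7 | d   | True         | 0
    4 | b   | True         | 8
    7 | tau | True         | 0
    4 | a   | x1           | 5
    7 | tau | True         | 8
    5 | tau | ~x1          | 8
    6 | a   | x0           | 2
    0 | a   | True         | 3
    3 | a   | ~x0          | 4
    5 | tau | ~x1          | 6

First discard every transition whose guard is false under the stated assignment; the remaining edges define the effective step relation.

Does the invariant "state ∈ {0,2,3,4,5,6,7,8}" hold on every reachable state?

Safe = {0,2,3,4,5,6,7,8}
Reach set: {0,2,3,4,5,6,7,8}
  0: ✓
  2: ✓
  3: ✓
  4: ✓
  5: ✓
  6: ✓
  7: ✓
  8: ✓

Answer: INVARIANT HOLDS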